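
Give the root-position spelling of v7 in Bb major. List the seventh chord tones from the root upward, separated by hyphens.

F-Ab-C-Eb

The root, F, is scale degree 5 — the same note in Bb major and Bb minor; only the chord quality changes. In Bb minor the chord on F is F–Ab–C–Eb.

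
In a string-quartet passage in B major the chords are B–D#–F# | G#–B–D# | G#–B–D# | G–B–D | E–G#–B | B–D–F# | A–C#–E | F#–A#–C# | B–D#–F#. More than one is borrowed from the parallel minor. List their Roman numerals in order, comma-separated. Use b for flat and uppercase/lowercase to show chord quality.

bVI, i, bVII

The diatonic triads in B major are B, C#m, D#m, E, F#, G#m, A#dim. B–D#–F# = B, G#–B–D# = G#m, E–G#–B = E and F#–A#–C# = F# are all diatonic. G–B–D doesn't fit — on degree 6 B major would have G#m (vi). G is the degree-6 chord of B minor, so it is the borrowed bVI. But B–D–F# is foreign: the diatonic I on degree 1 is B, whereas Bm comes from B minor. It is labeled i. But A–C#–E is foreign: the diatonic vii° on degree 7 is A#dim, whereas A comes from B minor. It is labeled bVII.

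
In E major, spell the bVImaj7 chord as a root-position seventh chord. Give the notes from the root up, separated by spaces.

The root of bVImaj7 is the lowered 6th degree: C# becomes C. Stacking thirds in E minor on C gives C–E–G–B.

C E G B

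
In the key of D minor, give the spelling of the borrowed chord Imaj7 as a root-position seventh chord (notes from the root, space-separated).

Imaj7 is built on scale degree 1, which is D in both D minor and its parallel. Stacking thirds in D major on D gives D–F#–A–C#.

D F# A C#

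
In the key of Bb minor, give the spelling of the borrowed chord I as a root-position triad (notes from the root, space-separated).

The root, Bb, is scale degree 1 — the same note in Bb minor and Bb major; only the chord quality changes. In Bb major the chord on Bb is Bb–D–F.

Bb D F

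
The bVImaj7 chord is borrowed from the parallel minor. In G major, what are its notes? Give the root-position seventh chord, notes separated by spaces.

Scale degree 6 in G major is E. bVImaj7 uses the lowered form, Eb, taken from G minor. Stacking thirds in G minor on Eb gives Eb–G–Bb–D.

Eb G Bb D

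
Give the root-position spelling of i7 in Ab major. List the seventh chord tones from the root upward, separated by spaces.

i7 is built on scale degree 1, which is Ab in both Ab major and its parallel. In Ab minor the chord on Ab is Ab–Cb–Eb–Gb.

Ab Cb Eb Gb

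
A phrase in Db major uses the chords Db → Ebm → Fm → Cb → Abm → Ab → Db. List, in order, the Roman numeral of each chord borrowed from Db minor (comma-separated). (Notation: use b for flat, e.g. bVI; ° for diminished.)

bVII, v

In Db major the diatonic chords are Db, Ebm, Fm, Gb, Ab, Bbm, Cdim. Db, Ebm, Fm and Ab all belong to that set. Cb (Cb–Eb–Gb) doesn't fit — on degree 7 Db major would have Cdim (vii°). Cb is the degree-7 chord of Db minor, so it is the borrowed bVII. Abm (Ab–Cb–Eb) doesn't fit — on degree 5 Db major would have Ab (V). Abm is the degree-5 chord of Db minor, so it is the borrowed v.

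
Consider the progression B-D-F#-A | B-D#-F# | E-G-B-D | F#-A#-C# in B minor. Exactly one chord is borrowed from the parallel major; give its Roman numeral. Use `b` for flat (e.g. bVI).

I

In B minor (with V from harmonic minor) the diatonic chords are Bm, C#dim, D, Em, F#, G, A. B–D–F#–A = Bm7, E–G–B–D = Em7 and F#–A#–C# = F# are all diatonic. B–D#–F# doesn't fit — on degree 1 B minor would have Bm (i). B is the degree-1 chord of B major, so it is the borrowed I.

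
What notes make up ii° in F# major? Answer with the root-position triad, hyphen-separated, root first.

The root, G#, is scale degree 2 — the same note in F# major and F# minor; only the chord quality changes. In F# minor the chord on G# is G#–B–D.

G#-B-D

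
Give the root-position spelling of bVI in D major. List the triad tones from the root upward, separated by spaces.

The root of bVI is the lowered 6th degree: B becomes Bb. Building the major chord from the parallel minor on Bb: Bb–D–F.

Bb D F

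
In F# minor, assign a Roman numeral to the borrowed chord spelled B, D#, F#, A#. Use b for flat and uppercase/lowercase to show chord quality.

IVmaj7

B is scale degree 4 in F# minor. The diatonic chord on degree 4 would be Bm (iv), but B–D#–F#–A# is the major-seventh chord from F# major. As a borrowed chord it is labeled IVmaj7.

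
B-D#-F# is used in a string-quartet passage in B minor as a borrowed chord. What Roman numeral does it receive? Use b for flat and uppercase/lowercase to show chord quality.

B is scale degree 1 in B minor. B–D#–F# is a major chord — the form found in B major, not the diatonic i (Bm). Borrowed into B minor it is written I.

I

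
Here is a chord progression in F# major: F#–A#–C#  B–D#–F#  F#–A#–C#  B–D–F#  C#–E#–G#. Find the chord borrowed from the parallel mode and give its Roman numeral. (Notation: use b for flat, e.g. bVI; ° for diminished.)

F# major has the diatonic set F#, G#m, A#m, B, C#, D#m, E#dim. F#–A#–C# = F#, B–D#–F# = B and C#–E#–G# = C# are all diatonic. B–D–F# is not: scale degree 4 in F# major carries B (IV). In F# minor the chord on that degree is Bm, so here it functions as iv, borrowed from the parallel minor.

iv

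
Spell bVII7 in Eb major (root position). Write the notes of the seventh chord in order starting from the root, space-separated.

Db F Ab Cb

The root of bVII7 is the lowered 7th degree: D becomes Db. Building the dominant-seventh chord from the parallel minor on Db: Db–F–Ab–Cb.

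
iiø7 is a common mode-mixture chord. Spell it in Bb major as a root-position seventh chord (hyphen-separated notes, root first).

C-Eb-Gb-Bb

The root, C, is scale degree 2 — the same note in Bb major and Bb minor; only the chord quality changes. Stacking thirds in Bb minor on C gives C–Eb–Gb–Bb.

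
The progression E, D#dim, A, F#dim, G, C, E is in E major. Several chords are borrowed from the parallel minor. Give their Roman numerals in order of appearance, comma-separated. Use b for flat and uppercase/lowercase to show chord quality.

ii°, bIII, bVI

The diatonic triads in E major are E, F#m, G#m, A, B, C#m, D#dim. E, D#dim and A are all diatonic. F#dim (F#–A–C) is not: scale degree 2 in E major carries F#m (ii). In E minor the chord on that degree is F#dim, so here it functions as ii°, borrowed from the parallel minor. G (G–B–D) is not: scale degree 3 in E major carries G#m (iii). In E minor the chord on that degree is G, so here it functions as bIII, borrowed from the parallel minor. C (C–E–G) is not: scale degree 6 in E major carries C#m (vi). In E minor the chord on that degree is C, so here it functions as bVI, borrowed from the parallel minor.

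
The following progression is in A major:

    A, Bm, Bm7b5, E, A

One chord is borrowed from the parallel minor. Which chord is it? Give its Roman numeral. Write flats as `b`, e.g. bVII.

iiø7

In A major the diatonic chords are A, Bm, C#m, D, E, F#m, G#dim. A, Bm and E all belong to that set. But Bm7b5 (B–D–F–A) is foreign: the diatonic ii on degree 2 is Bm, whereas Bm7b5 comes from A minor. It is labeled iiø7.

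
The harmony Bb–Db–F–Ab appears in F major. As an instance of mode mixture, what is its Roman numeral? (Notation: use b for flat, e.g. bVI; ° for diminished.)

iv7

Bb is scale degree 4 in F major. Diatonically F major has Bb (IV) on that degree; Bb–Db–F–Ab is instead the minor-seventh chord native to F minor, so it takes the label iv7.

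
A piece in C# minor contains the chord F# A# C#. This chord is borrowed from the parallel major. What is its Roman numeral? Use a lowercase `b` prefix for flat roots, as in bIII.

IV

The root F# is the diatonic 4th degree of C# minor; the borrowing shows in the chord quality. The diatonic chord on degree 4 would be F#m (iv), but F#–A#–C# is the major chord from C# major. As a borrowed chord it is labeled IV.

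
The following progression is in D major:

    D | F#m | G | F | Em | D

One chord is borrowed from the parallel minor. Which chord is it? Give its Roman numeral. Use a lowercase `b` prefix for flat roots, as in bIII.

The diatonic triads in D major are D, Em, F#m, G, A, Bm, C#dim. Of the given chords, D, F#m, G and Em are diatonic. F (F–A–C) is not: scale degree 3 in D major carries F#m (iii). In D minor the chord on that degree is F, so here it functions as bIII, borrowed from the parallel minor.

bIII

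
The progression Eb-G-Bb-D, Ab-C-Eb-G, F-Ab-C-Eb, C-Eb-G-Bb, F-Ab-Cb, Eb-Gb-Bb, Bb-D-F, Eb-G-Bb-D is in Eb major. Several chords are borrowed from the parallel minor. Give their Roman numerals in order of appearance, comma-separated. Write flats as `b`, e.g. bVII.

ii°, i

Eb major has the diatonic set Eb, Fm, Gm, Ab, Bb, Cm, Ddim. Of the given chords, Eb–G–Bb–D = Ebmaj7, Ab–C–Eb–G = Abmaj7, F–Ab–C–Eb = Fm7, C–Eb–G–Bb = Cm7 and Bb–D–F = Bb are diatonic. F–Ab–Cb is not: scale degree 2 in Eb major carries Fm (ii). In Eb minor the chord on that degree is Fdim, so here it functions as ii°, borrowed from the parallel minor. But Eb–Gb–Bb is foreign: the diatonic I on degree 1 is Eb, whereas Ebm comes from Eb minor. It is labeled i.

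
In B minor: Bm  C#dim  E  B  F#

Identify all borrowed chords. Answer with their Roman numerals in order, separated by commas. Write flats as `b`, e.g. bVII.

IV, I

The diatonic triads in B minor (with V from harmonic minor) are Bm, C#dim, D, Em, F#, G, A. Of the given chords, Bm, C#dim and F# are diatonic. E (E–G#–B) is not: scale degree 4 in B minor carries Em (iv). In B major the chord on that degree is E, so here it functions as IV, borrowed from the parallel major. But B (B–D#–F#) is foreign: the diatonic i on degree 1 is Bm, whereas B comes from B major. It is labeled I.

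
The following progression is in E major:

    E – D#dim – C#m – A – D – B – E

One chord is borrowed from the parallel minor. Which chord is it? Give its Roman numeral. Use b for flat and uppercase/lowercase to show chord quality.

bVII

In E major the diatonic chords are E, F#m, G#m, A, B, C#m, D#dim. E, D#dim, C#m, A and B all belong to that set. D (D–F#–A) is not: scale degree 7 in E major carries D#dim (vii°). In E minor the chord on that degree is D, so here it functions as bVII, borrowed from the parallel minor.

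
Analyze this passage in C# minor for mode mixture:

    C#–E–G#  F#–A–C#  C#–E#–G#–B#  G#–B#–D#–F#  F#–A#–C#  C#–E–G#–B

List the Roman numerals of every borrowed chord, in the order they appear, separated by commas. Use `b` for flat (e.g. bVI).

C# minor has the diatonic set C#m, D#dim, E, F#m, G#, A, B (with V from harmonic minor). C#–E–G# = C#m, F#–A–C# = F#m, G#–B#–D#–F# = G#7 and C#–E–G#–B = C#m7 are all diatonic. C#–E#–G#–B# is not: scale degree 1 in C# minor carries C#m (i). In C# major the chord on that degree is C#maj7, so here it functions as Imaj7, borrowed from the parallel major. F#–A#–C# doesn't fit — on degree 4 C# minor would have F#m (iv). F# is the degree-4 chord of C# major, so it is the borrowed IV.

Imaj7, IV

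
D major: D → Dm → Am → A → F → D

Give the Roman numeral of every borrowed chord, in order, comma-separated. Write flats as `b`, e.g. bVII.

i, v, bIII

D major has the diatonic set D, Em, F#m, G, A, Bm, C#dim. D and A both belong to that set. Dm (D–F–A) is not: scale degree 1 in D major carries D (I). In D minor the chord on that degree is Dm, so here it functions as i, borrowed from the parallel minor. But Am (A–C–E) is foreign: the diatonic V on degree 5 is A, whereas Am comes from D minor. It is labeled v. F (F–A–C) is not: scale degree 3 in D major carries F#m (iii). In D minor the chord on that degree is F, so here it functions as bIII, borrowed from the parallel minor.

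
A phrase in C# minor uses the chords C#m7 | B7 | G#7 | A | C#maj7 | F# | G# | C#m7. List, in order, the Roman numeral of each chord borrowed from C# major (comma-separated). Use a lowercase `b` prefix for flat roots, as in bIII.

Imaj7, IV

C# minor has the diatonic set C#m, D#dim, E, F#m, G#, A, B (with V from harmonic minor). Of the given chords, C#m7, B7, G#7, A and G# are diatonic. But C#maj7 (C#–E#–G#–B#) is foreign: the diatonic i on degree 1 is C#m, whereas C#maj7 comes from C# major. It is labeled Imaj7. F# (F#–A#–C#) doesn't fit — on degree 4 C# minor would have F#m (iv). F# is the degree-4 chord of C# major, so it is the borrowed IV.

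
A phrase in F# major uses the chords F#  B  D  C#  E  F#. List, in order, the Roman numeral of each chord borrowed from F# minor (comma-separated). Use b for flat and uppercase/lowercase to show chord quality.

The diatonic triads in F# major are F#, G#m, A#m, B, C#, D#m, E#dim. Of the given chords, F#, B and C# are diatonic. D (D–F#–A) doesn't fit — on degree 6 F# major would have D#m (vi). D is the degree-6 chord of F# minor, so it is the borrowed bVI. E (E–G#–B) is not: scale degree 7 in F# major carries E#dim (vii°). In F# minor the chord on that degree is E, so here it functions as bVII, borrowed from the parallel minor.

bVI, bVII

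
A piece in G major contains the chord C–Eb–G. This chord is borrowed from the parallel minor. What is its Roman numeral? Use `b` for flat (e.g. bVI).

iv

The root C is the diatonic 4th degree of G major; the borrowing shows in the chord quality. C–Eb–G is a minor chord — the form found in G minor, not the diatonic IV (C). Borrowed into G major it is written iv.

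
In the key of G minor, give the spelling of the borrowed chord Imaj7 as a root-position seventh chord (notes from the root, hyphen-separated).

G-B-D-F#

Imaj7 is built on scale degree 1, which is G in both G minor and its parallel. Stacking thirds in G major on G gives G–B–D–F#.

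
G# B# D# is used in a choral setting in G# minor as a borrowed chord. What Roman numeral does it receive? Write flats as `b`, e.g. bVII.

The root G# is the diatonic 1st degree of G# minor; the borrowing shows in the chord quality. The diatonic chord on degree 1 would be G#m (i), but G#–B#–D# is the major chord from G# major. As a borrowed chord it is labeled I.

I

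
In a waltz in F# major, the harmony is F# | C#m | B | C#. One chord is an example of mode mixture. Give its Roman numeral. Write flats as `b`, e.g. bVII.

The diatonic triads in F# major are F#, G#m, A#m, B, C#, D#m, E#dim. Of the given chords, F#, B and C# are diatonic. C#m (C#–E–G#) is not: scale degree 5 in F# major carries C# (V). In F# minor the chord on that degree is C#m, so here it functions as v, borrowed from the parallel minor.

v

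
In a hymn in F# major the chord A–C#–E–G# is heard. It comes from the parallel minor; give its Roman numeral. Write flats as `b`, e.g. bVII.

bIIImaj7

In F# major scale degree 3 is A#; A is its lowered form, from F# minor. A–C#–E–G# is a major-seventh chord — the form found in F# minor, not the diatonic iii (A#m). Borrowed into F# major it is written bIIImaj7.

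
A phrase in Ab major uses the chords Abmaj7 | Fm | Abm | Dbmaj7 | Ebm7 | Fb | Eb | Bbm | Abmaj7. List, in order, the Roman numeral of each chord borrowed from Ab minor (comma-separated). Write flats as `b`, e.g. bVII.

i, v7, bVI

Ab major has the diatonic set Ab, Bbm, Cm, Db, Eb, Fm, Gdim. Abmaj7, Fm, Dbmaj7, Eb and Bbm all belong to that set. Abm (Ab–Cb–Eb) doesn't fit — on degree 1 Ab major would have Ab (I). Abm is the degree-1 chord of Ab minor, so it is the borrowed i. Ebm7 (Eb–Gb–Bb–Db) doesn't fit — on degree 5 Ab major would have Eb (V). Ebm7 is the degree-5 chord of Ab minor, so it is the borrowed v7. But Fb (Fb–Ab–Cb) is foreign: the diatonic vi on degree 6 is Fm, whereas Fb comes from Ab minor. It is labeled bVI.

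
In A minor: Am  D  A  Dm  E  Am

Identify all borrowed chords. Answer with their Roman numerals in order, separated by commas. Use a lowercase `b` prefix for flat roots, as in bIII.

IV, I

A minor has the diatonic set Am, Bdim, C, Dm, E, F, G (with V from harmonic minor). Am, Dm and E all belong to that set. D (D–F#–A) is not: scale degree 4 in A minor carries Dm (iv). In A major the chord on that degree is D, so here it functions as IV, borrowed from the parallel major. A (A–C#–E) is not: scale degree 1 in A minor carries Am (i). In A major the chord on that degree is A, so here it functions as I, borrowed from the parallel major.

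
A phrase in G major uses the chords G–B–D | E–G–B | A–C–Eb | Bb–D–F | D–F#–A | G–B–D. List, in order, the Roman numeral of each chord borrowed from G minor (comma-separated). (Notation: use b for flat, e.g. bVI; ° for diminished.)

ii°, bIII

In G major the diatonic chords are G, Am, Bm, C, D, Em, F#dim. Of the given chords, G–B–D = G, E–G–B = Em and D–F#–A = D are diatonic. But A–C–Eb is foreign: the diatonic ii on degree 2 is Am, whereas Adim comes from G minor. It is labeled ii°. Bb–D–F doesn't fit — on degree 3 G major would have Bm (iii). Bb is the degree-3 chord of G minor, so it is the borrowed bIII.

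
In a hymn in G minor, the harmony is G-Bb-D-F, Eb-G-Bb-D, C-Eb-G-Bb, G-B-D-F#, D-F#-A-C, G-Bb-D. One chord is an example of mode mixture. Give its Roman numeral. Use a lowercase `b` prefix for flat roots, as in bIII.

In G minor (with V from harmonic minor) the diatonic chords are Gm, Adim, Bb, Cm, D, Eb, F. Of the given chords, G–Bb–D–F = Gm7, Eb–G–Bb–D = Ebmaj7, C–Eb–G–Bb = Cm7, D–F#–A–C = D7 and G–Bb–D = Gm are diatonic. G–B–D–F# doesn't fit — on degree 1 G minor would have Gm (i). Gmaj7 is the degree-1 chord of G major, so it is the borrowed Imaj7.

Imaj7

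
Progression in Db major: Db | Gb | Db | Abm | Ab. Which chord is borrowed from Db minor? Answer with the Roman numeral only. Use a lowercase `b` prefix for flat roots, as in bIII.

v

The diatonic triads in Db major are Db, Ebm, Fm, Gb, Ab, Bbm, Cdim. Db, Gb and Ab all belong to that set. But Abm (Ab–Cb–Eb) is foreign: the diatonic V on degree 5 is Ab, whereas Abm comes from Db minor. It is labeled v.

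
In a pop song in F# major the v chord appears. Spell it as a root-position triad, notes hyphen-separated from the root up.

C#-E-G#

The root, C#, is scale degree 5 — the same note in F# major and F# minor; only the chord quality changes. Stacking thirds in F# minor on C# gives C#–E–G#.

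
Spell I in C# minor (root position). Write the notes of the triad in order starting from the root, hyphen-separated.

C#-E#-G#

I is built on scale degree 1, which is C# in both C# minor and its parallel. In C# major the chord on C# is C#–E#–G#.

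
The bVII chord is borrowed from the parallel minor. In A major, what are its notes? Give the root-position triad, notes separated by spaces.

bVII is built on the lowered scale degree 7. In A major degree 7 is G#; lowered it becomes G. In A minor the chord on G is G–B–D.

G B D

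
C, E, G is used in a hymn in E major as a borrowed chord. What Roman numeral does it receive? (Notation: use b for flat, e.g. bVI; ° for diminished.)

bVI

In E major scale degree 6 is C#; C is its lowered form, from E minor. Diatonically E major has C#m (vi) on that degree; C–E–G is instead the major chord native to E minor, so it takes the label bVI.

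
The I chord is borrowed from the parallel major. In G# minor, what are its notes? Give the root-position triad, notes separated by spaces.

G# B# D#

The root, G#, is scale degree 1 — the same note in G# minor and G# major; only the chord quality changes. Building the major chord from the parallel major on G#: G#–B#–D#.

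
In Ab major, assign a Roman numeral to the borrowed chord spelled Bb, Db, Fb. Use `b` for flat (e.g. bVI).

ii°

Bb is scale degree 2 in Ab major. Bb–Db–Fb is a diminished chord — the form found in Ab minor, not the diatonic ii (Bbm). Borrowed into Ab major it is written ii°.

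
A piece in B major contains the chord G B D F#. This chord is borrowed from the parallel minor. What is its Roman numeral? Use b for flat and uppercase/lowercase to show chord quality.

bVImaj7

G is the lowered form of scale degree 6 in B major (the diatonic degree 6 is G#). The diatonic chord on degree 6 would be G#m (vi), but G–B–D–F# is the major-seventh chord from B minor. As a borrowed chord it is labeled bVImaj7.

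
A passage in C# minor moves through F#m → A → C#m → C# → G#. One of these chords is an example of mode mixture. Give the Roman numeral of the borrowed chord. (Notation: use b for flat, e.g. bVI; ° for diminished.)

In C# minor (with V from harmonic minor) the diatonic chords are C#m, D#dim, E, F#m, G#, A, B. F#m, A, C#m and G# are all diatonic. C# (C#–E#–G#) is not: scale degree 1 in C# minor carries C#m (i). In C# major the chord on that degree is C#, so here it functions as I, borrowed from the parallel major.

I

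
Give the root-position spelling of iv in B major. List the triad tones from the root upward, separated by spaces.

The root, E, is scale degree 4 — the same note in B major and B minor; only the chord quality changes. Building the minor chord from the parallel minor on E: E–G–B.

E G B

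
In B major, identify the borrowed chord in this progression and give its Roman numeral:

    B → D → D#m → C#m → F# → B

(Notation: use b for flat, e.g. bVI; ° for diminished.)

In B major the diatonic chords are B, C#m, D#m, E, F#, G#m, A#dim. Of the given chords, B, D#m, C#m and F# are diatonic. But D (D–F#–A) is foreign: the diatonic iii on degree 3 is D#m, whereas D comes from B minor. It is labeled bIII.

bIII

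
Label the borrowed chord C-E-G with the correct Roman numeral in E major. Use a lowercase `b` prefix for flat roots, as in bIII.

bVI

In E major scale degree 6 is C#; C is its lowered form, from E minor. Diatonically E major has C#m (vi) on that degree; C–E–G is instead the major chord native to E minor, so it takes the label bVI.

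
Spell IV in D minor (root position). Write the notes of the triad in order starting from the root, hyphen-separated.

G-B-D

The root, G, is scale degree 4 — the same note in D minor and D major; only the chord quality changes. In D major the chord on G is G–B–D.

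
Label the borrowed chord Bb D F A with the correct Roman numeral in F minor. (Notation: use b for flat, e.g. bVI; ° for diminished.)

IVmaj7

The root Bb is the diatonic 4th degree of F minor; the borrowing shows in the chord quality. Bb–D–F–A is a major-seventh chord — the form found in F major, not the diatonic iv (Bbm). Borrowed into F minor it is written IVmaj7.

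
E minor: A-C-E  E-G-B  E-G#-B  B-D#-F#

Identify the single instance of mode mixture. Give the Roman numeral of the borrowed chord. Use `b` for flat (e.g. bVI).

I

E minor has the diatonic set Em, F#dim, G, Am, B, C, D (with V from harmonic minor). A–C–E = Am, E–G–B = Em and B–D#–F# = B are all diatonic. But E–G#–B is foreign: the diatonic i on degree 1 is Em, whereas E comes from E major. It is labeled I.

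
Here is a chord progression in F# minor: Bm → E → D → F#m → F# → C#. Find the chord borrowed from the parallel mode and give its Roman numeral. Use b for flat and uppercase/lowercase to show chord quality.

In F# minor (with V from harmonic minor) the diatonic chords are F#m, G#dim, A, Bm, C#, D, E. Of the given chords, Bm, E, D, F#m and C# are diatonic. But F# (F#–A#–C#) is foreign: the diatonic i on degree 1 is F#m, whereas F# comes from F# major. It is labeled I.

I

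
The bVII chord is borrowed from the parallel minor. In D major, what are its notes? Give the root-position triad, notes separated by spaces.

C E G

The root of bVII is the lowered 7th degree: C# becomes C. Stacking thirds in D minor on C gives C–E–G.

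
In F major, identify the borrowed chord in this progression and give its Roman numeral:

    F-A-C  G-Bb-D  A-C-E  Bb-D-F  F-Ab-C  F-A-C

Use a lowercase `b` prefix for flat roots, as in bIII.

F major has the diatonic set F, Gm, Am, Bb, C, Dm, Edim. Of the given chords, F–A–C = F, G–Bb–D = Gm, A–C–E = Am and Bb–D–F = Bb are diatonic. But F–Ab–C is foreign: the diatonic I on degree 1 is F, whereas Fm comes from F minor. It is labeled i.

i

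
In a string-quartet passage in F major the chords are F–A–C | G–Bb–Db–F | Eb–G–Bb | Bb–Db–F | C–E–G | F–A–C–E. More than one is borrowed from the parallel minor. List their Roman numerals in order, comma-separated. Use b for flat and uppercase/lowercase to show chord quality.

iiø7, bVII, iv

The diatonic triads in F major are F, Gm, Am, Bb, C, Dm, Edim. F–A–C = F, C–E–G = C and F–A–C–E = Fmaj7 all belong to that set. But G–Bb–Db–F is foreign: the diatonic ii on degree 2 is Gm, whereas Gm7b5 comes from F minor. It is labeled iiø7. But Eb–G–Bb is foreign: the diatonic vii° on degree 7 is Edim, whereas Eb comes from F minor. It is labeled bVII. Bb–Db–F doesn't fit — on degree 4 F major would have Bb (IV). Bbm is the degree-4 chord of F minor, so it is the borrowed iv.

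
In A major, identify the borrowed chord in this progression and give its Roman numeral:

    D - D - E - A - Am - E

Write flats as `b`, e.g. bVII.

In A major the diatonic chords are A, Bm, C#m, D, E, F#m, G#dim. D, E and A all belong to that set. But Am (A–C–E) is foreign: the diatonic I on degree 1 is A, whereas Am comes from A minor. It is labeled i.

i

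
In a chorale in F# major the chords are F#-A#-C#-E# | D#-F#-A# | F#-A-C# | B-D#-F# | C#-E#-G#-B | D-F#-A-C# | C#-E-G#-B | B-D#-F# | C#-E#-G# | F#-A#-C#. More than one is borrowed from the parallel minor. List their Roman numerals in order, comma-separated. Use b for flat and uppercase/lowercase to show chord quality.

i, bVImaj7, v7

F# major has the diatonic set F#, G#m, A#m, B, C#, D#m, E#dim. F#–A#–C#–E# = F#maj7, D#–F#–A# = D#m, B–D#–F# = B, C#–E#–G#–B = C#7, C#–E#–G# = C# and F#–A#–C# = F# are all diatonic. But F#–A–C# is foreign: the diatonic I on degree 1 is F#, whereas F#m comes from F# minor. It is labeled i. D–F#–A–C# doesn't fit — on degree 6 F# major would have D#m (vi). Dmaj7 is the degree-6 chord of F# minor, so it is the borrowed bVImaj7. C#–E–G#–B is not: scale degree 5 in F# major carries C# (V). In F# minor the chord on that degree is C#m7, so here it functions as v7, borrowed from the parallel minor.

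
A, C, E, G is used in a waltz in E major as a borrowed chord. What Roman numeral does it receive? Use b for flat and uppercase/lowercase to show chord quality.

iv7

The root A is the diatonic 4th degree of E major; the borrowing shows in the chord quality. A–C–E–G is a minor-seventh chord — the form found in E minor, not the diatonic IV (A). Borrowed into E major it is written iv7.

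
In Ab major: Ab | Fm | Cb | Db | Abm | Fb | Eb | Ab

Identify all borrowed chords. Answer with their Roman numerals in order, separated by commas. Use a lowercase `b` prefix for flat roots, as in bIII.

In Ab major the diatonic chords are Ab, Bbm, Cm, Db, Eb, Fm, Gdim. Ab, Fm, Db and Eb all belong to that set. But Cb (Cb–Eb–Gb) is foreign: the diatonic iii on degree 3 is Cm, whereas Cb comes from Ab minor. It is labeled bIII. But Abm (Ab–Cb–Eb) is foreign: the diatonic I on degree 1 is Ab, whereas Abm comes from Ab minor. It is labeled i. But Fb (Fb–Ab–Cb) is foreign: the diatonic vi on degree 6 is Fm, whereas Fb comes from Ab minor. It is labeled bVI.

bIII, i, bVI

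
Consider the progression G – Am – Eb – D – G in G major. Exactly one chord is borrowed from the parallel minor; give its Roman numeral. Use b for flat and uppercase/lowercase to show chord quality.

bVI

In G major the diatonic chords are G, Am, Bm, C, D, Em, F#dim. Of the given chords, G, Am and D are diatonic. Eb (Eb–G–Bb) doesn't fit — on degree 6 G major would have Em (vi). Eb is the degree-6 chord of G minor, so it is the borrowed bVI.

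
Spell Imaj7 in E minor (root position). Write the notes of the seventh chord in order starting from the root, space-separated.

E G# B D#

The root, E, is scale degree 1 — the same note in E minor and E major; only the chord quality changes. Stacking thirds in E major on E gives E–G#–B–D#.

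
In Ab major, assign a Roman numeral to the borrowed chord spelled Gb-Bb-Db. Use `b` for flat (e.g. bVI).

The root Gb is the lowered 7th scale degree — diatonically Ab major has G there. The diatonic chord on degree 7 would be Gdim (vii°), but Gb–Bb–Db is the major chord from Ab minor. As a borrowed chord it is labeled bVII.

bVII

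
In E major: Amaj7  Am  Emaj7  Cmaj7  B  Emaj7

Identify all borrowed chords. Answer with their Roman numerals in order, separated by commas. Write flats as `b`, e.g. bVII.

iv, bVImaj7

In E major the diatonic chords are E, F#m, G#m, A, B, C#m, D#dim. Of the given chords, Amaj7, Emaj7 and B are diatonic. Am (A–C–E) doesn't fit — on degree 4 E major would have A (IV). Am is the degree-4 chord of E minor, so it is the borrowed iv. Cmaj7 (C–E–G–B) doesn't fit — on degree 6 E major would have C#m (vi). Cmaj7 is the degree-6 chord of E minor, so it is the borrowed bVImaj7.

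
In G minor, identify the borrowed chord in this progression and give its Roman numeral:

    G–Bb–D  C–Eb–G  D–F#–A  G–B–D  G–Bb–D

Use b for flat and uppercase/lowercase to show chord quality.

G minor has the diatonic set Gm, Adim, Bb, Cm, D, Eb, F (with V from harmonic minor). Of the given chords, G–Bb–D = Gm, C–Eb–G = Cm and D–F#–A = D are diatonic. G–B–D doesn't fit — on degree 1 G minor would have Gm (i). G is the degree-1 chord of G major, so it is the borrowed I.

I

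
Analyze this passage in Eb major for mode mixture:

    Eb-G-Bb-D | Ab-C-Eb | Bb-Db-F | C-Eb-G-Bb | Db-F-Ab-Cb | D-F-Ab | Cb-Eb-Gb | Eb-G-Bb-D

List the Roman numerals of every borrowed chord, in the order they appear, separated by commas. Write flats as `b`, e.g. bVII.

v, bVII7, bVI

In Eb major the diatonic chords are Eb, Fm, Gm, Ab, Bb, Cm, Ddim. Eb–G–Bb–D = Ebmaj7, Ab–C–Eb = Ab, C–Eb–G–Bb = Cm7 and D–F–Ab = Ddim are all diatonic. Bb–Db–F doesn't fit — on degree 5 Eb major would have Bb (V). Bbm is the degree-5 chord of Eb minor, so it is the borrowed v. Db–F–Ab–Cb doesn't fit — on degree 7 Eb major would have Ddim (vii°). Db7 is the degree-7 chord of Eb minor, so it is the borrowed bVII7. Cb–Eb–Gb doesn't fit — on degree 6 Eb major would have Cm (vi). Cb is the degree-6 chord of Eb minor, so it is the borrowed bVI.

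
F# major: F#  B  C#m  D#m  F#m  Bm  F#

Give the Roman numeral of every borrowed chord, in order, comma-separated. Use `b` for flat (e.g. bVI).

F# major has the diatonic set F#, G#m, A#m, B, C#, D#m, E#dim. F#, B and D#m all belong to that set. C#m (C#–E–G#) is not: scale degree 5 in F# major carries C# (V). In F# minor the chord on that degree is C#m, so here it functions as v, borrowed from the parallel minor. But F#m (F#–A–C#) is foreign: the diatonic I on degree 1 is F#, whereas F#m comes from F# minor. It is labeled i. But Bm (B–D–F#) is foreign: the diatonic IV on degree 4 is B, whereas Bm comes from F# minor. It is labeled iv.

v, i, iv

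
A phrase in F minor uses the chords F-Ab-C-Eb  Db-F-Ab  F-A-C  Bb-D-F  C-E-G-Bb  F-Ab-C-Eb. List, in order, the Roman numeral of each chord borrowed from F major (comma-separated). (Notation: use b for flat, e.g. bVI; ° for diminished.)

I, IV

F minor has the diatonic set Fm, Gdim, Ab, Bbm, C, Db, Eb (with V from harmonic minor). F–Ab–C–Eb = Fm7, Db–F–Ab = Db and C–E–G–Bb = C7 are all diatonic. F–A–C doesn't fit — on degree 1 F minor would have Fm (i). F is the degree-1 chord of F major, so it is the borrowed I. Bb–D–F doesn't fit — on degree 4 F minor would have Bbm (iv). Bb is the degree-4 chord of F major, so it is the borrowed IV.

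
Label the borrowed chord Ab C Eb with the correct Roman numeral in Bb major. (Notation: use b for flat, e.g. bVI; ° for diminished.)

bVII

In Bb major scale degree 7 is A; Ab is its lowered form, from Bb minor. Ab–C–Eb is a major chord — the form found in Bb minor, not the diatonic vii° (Adim). Borrowed into Bb major it is written bVII.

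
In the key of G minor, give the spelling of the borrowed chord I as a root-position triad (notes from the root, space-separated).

I is built on scale degree 1, which is G in both G minor and its parallel. In G major the chord on G is G–B–D.

G B D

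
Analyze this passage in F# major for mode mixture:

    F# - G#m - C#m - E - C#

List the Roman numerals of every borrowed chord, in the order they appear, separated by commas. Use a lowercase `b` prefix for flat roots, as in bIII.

F# major has the diatonic set F#, G#m, A#m, B, C#, D#m, E#dim. F#, G#m and C# are all diatonic. But C#m (C#–E–G#) is foreign: the diatonic V on degree 5 is C#, whereas C#m comes from F# minor. It is labeled v. E (E–G#–B) is not: scale degree 7 in F# major carries E#dim (vii°). In F# minor the chord on that degree is E, so here it functions as bVII, borrowed from the parallel minor.

v, bVII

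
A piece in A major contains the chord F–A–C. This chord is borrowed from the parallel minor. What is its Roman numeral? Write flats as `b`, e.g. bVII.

In A major scale degree 6 is F#; F is its lowered form, from A minor. F–A–C is a major chord — the form found in A minor, not the diatonic vi (F#m). Borrowed into A major it is written bVI.

bVI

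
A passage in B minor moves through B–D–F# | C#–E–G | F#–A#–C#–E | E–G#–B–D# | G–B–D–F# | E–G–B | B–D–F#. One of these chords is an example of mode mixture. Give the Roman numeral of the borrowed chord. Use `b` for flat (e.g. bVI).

B minor has the diatonic set Bm, C#dim, D, Em, F#, G, A (with V from harmonic minor). B–D–F# = Bm, C#–E–G = C#dim, F#–A#–C#–E = F#7, G–B–D–F# = Gmaj7 and E–G–B = Em are all diatonic. E–G#–B–D# is not: scale degree 4 in B minor carries Em (iv). In B major the chord on that degree is Emaj7, so here it functions as IVmaj7, borrowed from the parallel major.

IVmaj7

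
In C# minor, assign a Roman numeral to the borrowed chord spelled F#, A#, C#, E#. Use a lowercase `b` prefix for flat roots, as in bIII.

F# is scale degree 4 in C# minor. F#–A#–C#–E# is a major-seventh chord — the form found in C# major, not the diatonic iv (F#m). Borrowed into C# minor it is written IVmaj7.

IVmaj7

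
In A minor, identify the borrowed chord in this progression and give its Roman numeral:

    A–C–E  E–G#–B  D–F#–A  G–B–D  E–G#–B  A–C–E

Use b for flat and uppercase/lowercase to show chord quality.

The diatonic triads in A minor (with V from harmonic minor) are Am, Bdim, C, Dm, E, F, G. A–C–E = Am, E–G#–B = E and G–B–D = G are all diatonic. D–F#–A is not: scale degree 4 in A minor carries Dm (iv). In A major the chord on that degree is D, so here it functions as IV, borrowed from the parallel major.

IV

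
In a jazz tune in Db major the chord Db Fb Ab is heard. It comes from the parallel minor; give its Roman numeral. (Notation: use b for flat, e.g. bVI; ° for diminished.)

The root Db is the diatonic 1st degree of Db major; the borrowing shows in the chord quality. Diatonically Db major has Db (I) on that degree; Db–Fb–Ab is instead the minor chord native to Db minor, so it takes the label i.

i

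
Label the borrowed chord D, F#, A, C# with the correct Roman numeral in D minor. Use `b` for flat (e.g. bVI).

Imaj7

D is scale degree 1 in D minor. D–F#–A–C# is a major-seventh chord — the form found in D major, not the diatonic i (Dm). Borrowed into D minor it is written Imaj7.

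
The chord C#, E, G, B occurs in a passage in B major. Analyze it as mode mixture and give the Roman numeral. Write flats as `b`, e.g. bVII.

iiø7

C# is scale degree 2 in B major. C#–E–G–B is a half-diminished-seventh chord — the form found in B minor, not the diatonic ii (C#m). Borrowed into B major it is written iiø7.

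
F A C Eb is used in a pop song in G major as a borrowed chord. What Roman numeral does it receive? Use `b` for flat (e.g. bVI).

In G major scale degree 7 is F#; F is its lowered form, from G minor. F–A–C–Eb is a dominant-seventh chord — the form found in G minor, not the diatonic vii° (F#dim). Borrowed into G major it is written bVII7.

bVII7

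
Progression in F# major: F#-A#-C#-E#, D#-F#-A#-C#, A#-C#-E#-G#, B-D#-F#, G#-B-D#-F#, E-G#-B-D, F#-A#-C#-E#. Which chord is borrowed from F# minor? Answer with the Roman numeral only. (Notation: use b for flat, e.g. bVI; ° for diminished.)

In F# major the diatonic chords are F#, G#m, A#m, B, C#, D#m, E#dim. F#–A#–C#–E# = F#maj7, D#–F#–A#–C# = D#m7, A#–C#–E#–G# = A#m7, B–D#–F# = B and G#–B–D#–F# = G#m7 all belong to that set. But E–G#–B–D is foreign: the diatonic vii° on degree 7 is E#dim, whereas E7 comes from F# minor. It is labeled bVII7.

bVII7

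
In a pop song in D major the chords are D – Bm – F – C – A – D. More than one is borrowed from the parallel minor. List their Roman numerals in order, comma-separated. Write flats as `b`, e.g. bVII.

The diatonic triads in D major are D, Em, F#m, G, A, Bm, C#dim. D, Bm and A all belong to that set. F (F–A–C) doesn't fit — on degree 3 D major would have F#m (iii). F is the degree-3 chord of D minor, so it is the borrowed bIII. C (C–E–G) doesn't fit — on degree 7 D major would have C#dim (vii°). C is the degree-7 chord of D minor, so it is the borrowed bVII.

bIII, bVII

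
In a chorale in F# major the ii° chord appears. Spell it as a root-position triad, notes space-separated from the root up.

G# B D

ii° is built on scale degree 2, which is G# in both F# major and its parallel. In F# minor the chord on G# is G#–B–D.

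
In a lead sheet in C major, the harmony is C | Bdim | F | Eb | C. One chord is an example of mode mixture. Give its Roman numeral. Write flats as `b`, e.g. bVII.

In C major the diatonic chords are C, Dm, Em, F, G, Am, Bdim. Of the given chords, C, Bdim and F are diatonic. Eb (Eb–G–Bb) doesn't fit — on degree 3 C major would have Em (iii). Eb is the degree-3 chord of C minor, so it is the borrowed bIII.

bIII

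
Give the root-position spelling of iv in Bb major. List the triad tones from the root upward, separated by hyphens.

Eb-Gb-Bb

iv is built on scale degree 4, which is Eb in both Bb major and its parallel. Building the minor chord from the parallel minor on Eb: Eb–Gb–Bb.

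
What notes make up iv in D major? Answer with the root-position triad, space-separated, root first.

The root, G, is scale degree 4 — the same note in D major and D minor; only the chord quality changes. Building the minor chord from the parallel minor on G: G–Bb–D.

G Bb D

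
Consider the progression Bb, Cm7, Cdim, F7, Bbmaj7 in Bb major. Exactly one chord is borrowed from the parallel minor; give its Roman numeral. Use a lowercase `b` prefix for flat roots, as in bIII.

Bb major has the diatonic set Bb, Cm, Dm, Eb, F, Gm, Adim. Bb, Cm7, F7 and Bbmaj7 all belong to that set. Cdim (C–Eb–Gb) is not: scale degree 2 in Bb major carries Cm (ii). In Bb minor the chord on that degree is Cdim, so here it functions as ii°, borrowed from the parallel minor.

ii°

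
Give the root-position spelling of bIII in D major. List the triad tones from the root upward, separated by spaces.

F A C

The root of bIII is the lowered 3rd degree: F# becomes F. Building the major chord from the parallel minor on F: F–A–C.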